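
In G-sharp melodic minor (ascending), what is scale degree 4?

Degree 4 takes the letter 3 steps above G, which is C.
In melodic minor (ascending), degree 4 sits 5 semitones above the tonic. G# + 5 semitones is pitch class 1, spelled on C as C#.

C#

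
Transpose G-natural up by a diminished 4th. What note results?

Cb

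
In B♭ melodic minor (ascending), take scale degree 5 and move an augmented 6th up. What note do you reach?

D#

Scale degree 5 of Bb melodic minor (ascending) is F.
An augmented sixth (10 semitones) above F lands on the letter D, giving D#.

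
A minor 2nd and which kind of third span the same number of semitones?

A minor second spans 1 semitone.
A third spanning 1 semitone is doubly diminished (the major third is 4).

doubly diminished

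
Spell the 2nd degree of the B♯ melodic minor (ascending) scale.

C##

The B# melodic minor (ascending) scale runs B# C## D# E# F## G## A##.
Degree 2 is C##.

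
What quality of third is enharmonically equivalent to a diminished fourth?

major

A diminished fourth spans 4 semitones.
A third spanning 4 semitones is major (the major third is 4).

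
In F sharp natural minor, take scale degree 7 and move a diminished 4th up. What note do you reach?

Ab

Scale degree 7 of F# natural minor is E.
A diminished fourth (4 semitones) above E lands on the letter A, giving Ab.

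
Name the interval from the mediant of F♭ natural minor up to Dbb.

perfect fourth

The mediant of Fb natural minor is Abb.
Abb up to Dbb: letters A→D make it a fourth; 5 semitones makes it perfect.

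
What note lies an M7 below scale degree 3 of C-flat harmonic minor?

Scale degree 3 of Cb harmonic minor is Ebb.
A major seventh (11 semitones) below Ebb lands on the letter F, giving Fbb.

Fbb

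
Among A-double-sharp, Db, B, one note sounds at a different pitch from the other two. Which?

Db

In 12-tone equal temperament, enharmonic equivalents share a pitch class. A## is pitch class 11; Db is pitch class 1; B is pitch class 11.
A## and B share pitch class 11, while Db is pitch class 1.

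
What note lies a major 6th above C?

A sixth above C lands on the letter A.
A major sixth spans 9 semitones, so C moves to pitch class 9. On the letter A that is A.

A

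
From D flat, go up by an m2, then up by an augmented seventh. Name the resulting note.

D

A minor second up from Db is Ebb (letter E, 1 semitone up).
An augmented seventh up from Ebb is D (letter D, 12 semitones up).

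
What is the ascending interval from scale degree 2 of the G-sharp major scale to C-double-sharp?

Scale degree 2 of G# major is A#.
A# up to C##: letters A→C make it a third; 4 semitones makes it major.

major third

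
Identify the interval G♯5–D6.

diminished fifth

The letter names run G→D, a span of 4 letter steps, so the interval is some kind of fifth.
G# to D is 6 semitones. A perfect fifth is 7, so 6 makes it diminished.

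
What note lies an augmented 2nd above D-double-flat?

D up a major second is E, so the target letter is E.
From Dbb, an augmented second is 3 semitones up: Eb.

Eb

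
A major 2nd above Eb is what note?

E up a major second is F#, so the target letter is F.
From Eb, a major second is 2 semitones up: F.

F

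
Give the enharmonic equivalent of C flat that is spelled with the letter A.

A##

Plain A sits 2 semitones below Cb, so on the letter A the same pitch needs a double sharp: A##.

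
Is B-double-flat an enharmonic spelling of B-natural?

No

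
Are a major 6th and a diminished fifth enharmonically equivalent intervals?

A major sixth spans 9 semitones; a diminished fifth spans 6.
The spans differ, so they are not enharmonic equivalents.

No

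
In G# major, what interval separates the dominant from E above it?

minor second

The dominant of G# major is D#.
D# up to E: letters D→E make it a second; 1 semitone makes it minor.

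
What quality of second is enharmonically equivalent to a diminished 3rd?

A diminished third spans 2 semitones.
A second spanning 2 semitones is major (the major second is 2).

major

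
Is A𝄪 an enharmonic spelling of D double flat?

No

A## is pitch class 11; Dbb is pitch class 0.
The pitch classes differ (11 vs. 0), so they are not enharmonic equivalents.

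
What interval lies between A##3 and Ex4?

perfect fifth

Counting letters A–B–C–D–E gives a fifth.
A##→E## = 7 semitones, exactly the perfect fifth.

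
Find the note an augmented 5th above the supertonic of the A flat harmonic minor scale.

The supertonic of Ab harmonic minor is Bb.
An augmented fifth (8 semitones) above Bb lands on the letter F, giving F#.

F#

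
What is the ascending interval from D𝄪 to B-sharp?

Counting letters D–E–F–G–A–B gives a sixth.
D##→B# = 8 semitones, 1 narrower than the major sixth (9), so minor.

minor sixth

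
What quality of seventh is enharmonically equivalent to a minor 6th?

doubly diminished

A minor sixth spans 8 semitones.
A seventh spanning 8 semitones is doubly diminished (the major seventh is 11).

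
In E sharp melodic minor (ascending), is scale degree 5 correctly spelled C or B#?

Each scale degree takes a distinct letter name. Degree 5 of a scale on E must use the letter B.
B# and C are enharmonically the same pitch, but only B# uses the letter B, so it is the correct spelling here.

B#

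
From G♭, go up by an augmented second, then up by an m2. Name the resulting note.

An augmented second up from Gb is A (letter A, 3 semitones up).
A minor second up from A is Bb (letter B, 1 semitone up).

Bb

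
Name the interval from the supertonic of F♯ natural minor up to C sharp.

perfect fourth

The supertonic of F# natural minor is G#.
G# up to C#: letters G→C make it a fourth; 5 semitones makes it perfect.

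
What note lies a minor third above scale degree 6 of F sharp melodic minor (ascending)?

F#

Scale degree 6 of F# melodic minor (ascending) is D#.
A minor third (3 semitones) above D# lands on the letter F, giving F#.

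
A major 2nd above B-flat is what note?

A second above B lands on the letter C.
A major second spans 2 semitones, so Bb moves to pitch class 0. On the letter C that is C.

C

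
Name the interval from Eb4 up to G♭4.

minor third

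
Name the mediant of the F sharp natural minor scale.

A

Degree 3 takes the letter 2 steps above F, which is A.
In natural minor, degree 3 sits 3 semitones above the tonic. F# + 3 semitones is pitch class 9, spelled on A as A.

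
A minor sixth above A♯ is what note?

A sixth above A lands on the letter F.
A minor sixth spans 8 semitones, so A# moves to pitch class 6. On the letter F that is F#.

F#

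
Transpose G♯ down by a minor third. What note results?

A third below G lands on the letter E.
A minor third spans 3 semitones, so G# moves to pitch class 5. On the letter E that is E#.

E#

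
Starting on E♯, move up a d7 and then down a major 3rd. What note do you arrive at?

Bb

A diminished seventh up from E# is D (letter D, 9 semitones up).
A major third down from D is Bb (letter B, 4 semitones down).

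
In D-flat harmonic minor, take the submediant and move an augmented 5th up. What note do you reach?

F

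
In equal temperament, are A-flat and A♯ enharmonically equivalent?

Ab is pitch class 8; A# is pitch class 10.
The pitch classes differ (8 vs. 10), so they are not enharmonic equivalents.

No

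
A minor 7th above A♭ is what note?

Gb

A seventh above A lands on the letter G.
A minor seventh spans 10 semitones, so Ab moves to pitch class 6. On the letter G that is Gb.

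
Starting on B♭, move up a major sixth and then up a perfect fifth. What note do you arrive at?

D

A major sixth up from Bb is G (letter G, 9 semitones up).
A perfect fifth up from G is D (letter D, 7 semitones up).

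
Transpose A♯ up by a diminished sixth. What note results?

F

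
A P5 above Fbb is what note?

Cbb

A fifth above F lands on the letter C.
A perfect fifth spans 7 semitones, so Fbb moves to pitch class 10. On the letter C that is Cbb.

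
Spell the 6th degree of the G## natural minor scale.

The G## natural minor scale runs G## A## B# C## D## E# F##.
Degree 6 is E#.

E#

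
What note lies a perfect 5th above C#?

A fifth above C lands on the letter G.
A perfect fifth spans 7 semitones, so C# moves to pitch class 8. On the letter G that is G#.

G#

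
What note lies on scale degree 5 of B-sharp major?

Degree 5 takes the letter 4 steps above B, which is F.
In major, degree 5 sits 7 semitones above the tonic. B# + 7 semitones is pitch class 7, spelled on F as F##.

F##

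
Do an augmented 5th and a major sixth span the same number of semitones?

An augmented fifth spans 8 semitones; a major sixth spans 9.
The spans differ, so they are not enharmonic equivalents.

No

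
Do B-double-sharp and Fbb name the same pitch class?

No

Two spellings are enharmonically equivalent only if they share a pitch class.
Here B## → 1, Fbb → 3; 1 ≠ 3, so they are not.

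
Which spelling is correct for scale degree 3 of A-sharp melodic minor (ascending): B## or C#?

C#

Each scale degree takes a distinct letter name. Degree 3 of a scale on A must use the letter C.
C# and B## are enharmonically the same pitch, but only C# uses the letter C, so it is the correct spelling here.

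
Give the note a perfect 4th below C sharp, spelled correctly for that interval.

C down a perfect fourth is G, so the target letter is G.
From C#, a perfect fourth is 5 semitones down: G#.

G#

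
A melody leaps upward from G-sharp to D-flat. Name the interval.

doubly diminished fifth

Counting letters G–A–B–C–D gives a fifth.
G#→Db = 5 semitones, 2 narrower than the perfect fifth (7), so doubly diminished.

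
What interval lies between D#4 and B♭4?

Counting letters D–E–F–G–A–B gives a sixth.
D#→Bb = 7 semitones, 2 narrower than the major sixth (9), so diminished.

diminished sixth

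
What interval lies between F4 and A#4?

augmented third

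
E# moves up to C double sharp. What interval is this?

The letter names run E→C, a span of 5 letter steps, so the interval is some kind of sixth.
E# to C## is 9 semitones. A major sixth is 9, so 9 makes it major.

major sixth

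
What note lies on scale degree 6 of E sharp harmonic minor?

C#

Degree 6 takes the letter 5 steps above E, which is C.
In harmonic minor, degree 6 sits 8 semitones above the tonic. E# + 8 semitones is pitch class 1, spelled on C as C#.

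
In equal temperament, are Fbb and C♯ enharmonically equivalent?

No

Two spellings are enharmonically equivalent only if they share a pitch class.
Here Fbb → 3, C# → 1; 1 ≠ 3, so they are not.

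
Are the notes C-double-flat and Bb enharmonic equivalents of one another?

Cbb is pitch class 10; Bb is pitch class 10.
All spellings map to pitch class 10, so they are enharmonically equivalent.

Yes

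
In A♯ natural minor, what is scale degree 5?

E#

Degree 5 takes the letter 4 steps above A, which is E.
In natural minor, degree 5 sits 7 semitones above the tonic. A# + 7 semitones is pitch class 5, spelled on E as E#.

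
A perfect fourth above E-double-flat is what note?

Abb

A fourth above E lands on the letter A.
A perfect fourth spans 5 semitones, so Ebb moves to pitch class 7. On the letter A that is Abb.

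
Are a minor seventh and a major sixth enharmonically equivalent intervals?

No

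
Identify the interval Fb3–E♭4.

Counting letters F–G–A–B–C–D–E gives a seventh.
Fb→Eb = 11 semitones, exactly the major seventh.

major seventh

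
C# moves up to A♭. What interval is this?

Counting letters C–D–E–F–G–A gives a sixth.
C#→Ab = 7 semitones, 2 narrower than the major sixth (9), so diminished.

diminished sixth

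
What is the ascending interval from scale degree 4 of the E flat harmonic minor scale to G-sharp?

augmented seventh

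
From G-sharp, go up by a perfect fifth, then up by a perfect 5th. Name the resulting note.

A perfect fifth up from G# is D# (letter D, 7 semitones up).
A perfect fifth up from D# is A# (letter A, 7 semitones up).

A#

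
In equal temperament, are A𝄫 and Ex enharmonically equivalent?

Two spellings are enharmonically equivalent only if they share a pitch class.
Here Abb → 7, E## → 6; 6 ≠ 7, so they are not.

No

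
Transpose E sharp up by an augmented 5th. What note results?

E up a perfect fifth is B, so the target letter is B.
From E#, an augmented fifth is 8 semitones up: B##.

B##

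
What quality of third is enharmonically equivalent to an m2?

doubly diminished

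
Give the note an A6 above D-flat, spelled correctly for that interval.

B

D up a major sixth is B, so the target letter is B.
From Db, an augmented sixth is 10 semitones up: B.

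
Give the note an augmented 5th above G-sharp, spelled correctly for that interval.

D##

A fifth above G lands on the letter D.
An augmented fifth spans 8 semitones, so G# moves to pitch class 4. On the letter D that is D##.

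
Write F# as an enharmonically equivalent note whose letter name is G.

Gb

F# is pitch class 6. The letter G alone is pitch class 7.
To reach pitch class 6 from G requires an offset of -1 semitone, i.e. flat: Gb.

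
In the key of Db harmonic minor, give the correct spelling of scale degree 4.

Gb

The Db harmonic minor scale runs Db Eb Fb Gb Ab Bbb C.
Degree 4 is Gb.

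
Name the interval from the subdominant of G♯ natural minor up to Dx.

The subdominant of G# natural minor is C#.
C# up to D##: letters C→D make it a second; 3 semitones makes it augmented.

augmented second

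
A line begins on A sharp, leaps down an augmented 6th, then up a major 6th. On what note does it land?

An augmented sixth down from A# is C (letter C, 10 semitones down).
A major sixth up from C is A (letter A, 9 semitones up).

A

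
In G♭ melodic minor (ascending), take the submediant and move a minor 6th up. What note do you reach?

Cb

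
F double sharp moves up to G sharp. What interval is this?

minor second

The letter names run F→G, a span of 1 letter step, so the interval is some kind of second.
F## to G# is 1 semitone. A major second is 2, so 1 makes it minor.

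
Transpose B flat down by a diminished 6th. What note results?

D#

A sixth below B lands on the letter D.
A diminished sixth spans 7 semitones, so Bb moves to pitch class 3. On the letter D that is D#.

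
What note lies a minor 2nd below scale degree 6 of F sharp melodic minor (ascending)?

Scale degree 6 of F# melodic minor (ascending) is D#.
A minor second (1 semitone) below D# lands on the letter C, giving C##.

C##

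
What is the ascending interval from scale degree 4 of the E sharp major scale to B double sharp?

Scale degree 4 of E# major is A#.
A# up to B##: letters A→B make it a second; 3 semitones makes it augmented.

augmented second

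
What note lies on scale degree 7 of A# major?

G##

Degree 7 takes the letter 6 steps above A, which is G.
In major, degree 7 sits 11 semitones above the tonic. A# + 11 semitones is pitch class 9, spelled on G as G##.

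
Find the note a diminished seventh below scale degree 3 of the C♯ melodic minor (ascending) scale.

Scale degree 3 of C# melodic minor (ascending) is E.
A diminished seventh (9 semitones) below E lands on the letter F, giving F##.

F##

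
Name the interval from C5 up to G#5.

augmented fifth

Counting letters C–D–E–F–G gives a fifth.
C→G# = 8 semitones, 1 wider than the perfect fifth (7), so augmented.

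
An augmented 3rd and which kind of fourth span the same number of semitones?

perfect

An augmented third spans 5 semitones.
A fourth spanning 5 semitones is perfect (the perfect fourth is 5).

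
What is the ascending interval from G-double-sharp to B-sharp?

minor third

Counting letters G–A–B gives a third.
G##→B# = 3 semitones, 1 narrower than the major third (4), so minor.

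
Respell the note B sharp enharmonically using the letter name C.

Plain C sits at the same pitch as B#, so on the letter C the same pitch needs a natural: C.

C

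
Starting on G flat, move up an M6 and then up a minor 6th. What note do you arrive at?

Cb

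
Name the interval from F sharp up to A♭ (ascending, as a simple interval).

The letter names run F→A, a span of 2 letter steps, so the interval is some kind of third.
F# to Ab is 2 semitones. A major third is 4, so 2 makes it diminished.

diminished third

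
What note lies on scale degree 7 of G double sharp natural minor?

F##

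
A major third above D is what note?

F#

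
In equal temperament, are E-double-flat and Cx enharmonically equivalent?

Yes

Ebb = pitch class 2 and C## = pitch class 2 — the same pitch class, so they are enharmonic equivalents.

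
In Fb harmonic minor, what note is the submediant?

Dbb

Degree 6 takes the letter 5 steps above F, which is D.
In harmonic minor, degree 6 sits 8 semitones above the tonic. Fb + 8 semitones is pitch class 0, spelled on D as Dbb.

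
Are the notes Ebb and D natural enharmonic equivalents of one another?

Yes

Ebb = pitch class 2 and D = pitch class 2 — the same pitch class, so they are enharmonic equivalents.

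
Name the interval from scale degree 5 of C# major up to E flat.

diminished sixth

Scale degree 5 of C# major is G#.
G# up to Eb: letters G→E make it a sixth; 7 semitones makes it diminished.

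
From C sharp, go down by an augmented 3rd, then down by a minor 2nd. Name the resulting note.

An augmented third down from C# is Ab (letter A, 5 semitones down).
A minor second down from Ab is G (letter G, 1 semitone down).

G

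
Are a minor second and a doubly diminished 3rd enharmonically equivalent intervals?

Yes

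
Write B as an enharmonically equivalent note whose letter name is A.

A##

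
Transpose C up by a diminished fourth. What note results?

Fb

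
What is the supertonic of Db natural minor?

Eb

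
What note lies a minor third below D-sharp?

B#

A third below D lands on the letter B.
A minor third spans 3 semitones, so D# moves to pitch class 0. On the letter B that is B#.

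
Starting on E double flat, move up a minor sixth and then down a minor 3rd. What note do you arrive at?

Abb

A minor sixth up from Ebb is Cbb (letter C, 8 semitones up).
A minor third down from Cbb is Abb (letter A, 3 semitones down).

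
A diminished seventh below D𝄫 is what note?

Eb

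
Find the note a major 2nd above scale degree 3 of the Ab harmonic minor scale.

Scale degree 3 of Ab harmonic minor is Cb.
A major second (2 semitones) above Cb lands on the letter D, giving Db.

Db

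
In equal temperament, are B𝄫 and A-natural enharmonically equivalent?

Bbb is pitch class 9; A is pitch class 9.
All spellings map to pitch class 9, so they are enharmonically equivalent.

Yes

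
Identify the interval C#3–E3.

minor third

The letter names run C→E, a span of 2 letter steps, so the interval is some kind of third.
C# to E is 3 semitones. A major third is 4, so 3 makes it minor.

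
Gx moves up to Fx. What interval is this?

Counting letters G–A–B–C–D–E–F gives a seventh.
G##→F## = 10 semitones, 1 narrower than the major seventh (11), so minor.

minor seventh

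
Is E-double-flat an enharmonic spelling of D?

Yes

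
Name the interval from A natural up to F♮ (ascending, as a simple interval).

Counting letters A–B–C–D–E–F gives a sixth.
A→F = 8 semitones, 1 narrower than the major sixth (9), so minor.

minor sixth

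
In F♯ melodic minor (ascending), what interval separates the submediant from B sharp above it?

major sixth

The submediant of F# melodic minor (ascending) is D#.
D# up to B#: letters D→B make it a sixth; 9 semitones makes it major.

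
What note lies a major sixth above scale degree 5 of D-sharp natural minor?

Scale degree 5 of D# natural minor is A#.
A major sixth (9 semitones) above A# lands on the letter F, giving F##.

F##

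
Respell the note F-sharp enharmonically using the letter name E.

Plain E sits 2 semitones below F#, so on the letter E the same pitch needs a double sharp: E##.

E##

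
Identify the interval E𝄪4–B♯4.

diminished fifth

Counting letters E–F–G–A–B gives a fifth.
E##→B# = 6 semitones, 1 narrower than the perfect fifth (7), so diminished.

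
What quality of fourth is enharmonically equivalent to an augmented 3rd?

An augmented third spans 5 semitones.
A fourth spanning 5 semitones is perfect (the perfect fourth is 5).

perfect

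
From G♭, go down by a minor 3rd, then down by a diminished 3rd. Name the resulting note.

C#

A minor third down from Gb is Eb (letter E, 3 semitones down).
A diminished third down from Eb is C# (letter C, 2 semitones down).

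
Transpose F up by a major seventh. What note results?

E

F up a major seventh is E, so the target letter is E.
From F, a major seventh is 11 semitones up: E.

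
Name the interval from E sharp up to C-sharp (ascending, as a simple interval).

Counting letters E–F–G–A–B–C gives a sixth.
E#→C# = 8 semitones, 1 narrower than the major sixth (9), so minor.

minor sixth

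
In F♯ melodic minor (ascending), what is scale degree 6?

Degree 6 takes the letter 5 steps above F, which is D.
In melodic minor (ascending), degree 6 sits 9 semitones above the tonic. F# + 9 semitones is pitch class 3, spelled on D as D#.

D#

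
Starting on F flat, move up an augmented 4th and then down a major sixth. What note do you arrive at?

Db

An augmented fourth up from Fb is Bb (letter B, 6 semitones up).
A major sixth down from Bb is Db (letter D, 9 semitones down).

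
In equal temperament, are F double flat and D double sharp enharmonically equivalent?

No

Fbb is pitch class 3; D## is pitch class 4.
The pitch classes differ (3 vs. 4), so they are not enharmonic equivalents.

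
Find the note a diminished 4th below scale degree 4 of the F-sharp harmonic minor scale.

F##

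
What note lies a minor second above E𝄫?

Fbb

A second above E lands on the letter F.
A minor second spans 1 semitone, so Ebb moves to pitch class 3. On the letter F that is Fbb.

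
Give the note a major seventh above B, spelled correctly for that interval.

A seventh above B lands on the letter A.
A major seventh spans 11 semitones, so B moves to pitch class 10. On the letter A that is A#.

A#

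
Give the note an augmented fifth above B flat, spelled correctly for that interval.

F#

A fifth above B lands on the letter F.
An augmented fifth spans 8 semitones, so Bb moves to pitch class 6. On the letter F that is F#.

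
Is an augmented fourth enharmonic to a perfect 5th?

An augmented fourth spans 6 semitones; a perfect fifth spans 7.
The spans differ, so they are not enharmonic equivalents.

No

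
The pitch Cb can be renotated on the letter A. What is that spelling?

A##

Plain A sits 2 semitones below Cb, so on the letter A the same pitch needs a double sharp: A##.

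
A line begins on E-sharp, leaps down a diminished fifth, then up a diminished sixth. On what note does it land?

A diminished fifth down from E# is A## (letter A, 6 semitones down).
A diminished sixth up from A## is F# (letter F, 7 semitones up).

F#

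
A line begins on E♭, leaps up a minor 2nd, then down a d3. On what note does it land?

D

A minor second up from Eb is Fb (letter F, 1 semitone up).
A diminished third down from Fb is D (letter D, 2 semitones down).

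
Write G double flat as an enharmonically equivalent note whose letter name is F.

F

Plain F sits at the same pitch as Gbb, so on the letter F the same pitch needs a natural: F.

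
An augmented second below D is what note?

D down a major second is C, so the target letter is C.
From D, an augmented second is 3 semitones down: Cb.

Cb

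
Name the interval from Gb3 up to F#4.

Counting letters G–A–B–C–D–E–F gives a seventh.
Gb→F# = 12 semitones, 1 wider than the major seventh (11), so augmented.

augmented seventh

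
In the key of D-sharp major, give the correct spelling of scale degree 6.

The D# major scale runs D# E# F## G# A# B# C##.
Degree 6 is B#.

B#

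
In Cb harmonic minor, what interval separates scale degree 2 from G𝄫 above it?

diminished fourth

Scale degree 2 of Cb harmonic minor is Db.
Db up to Gbb: letters D→G make it a fourth; 4 semitones makes it diminished.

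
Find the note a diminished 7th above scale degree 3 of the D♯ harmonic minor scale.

Scale degree 3 of D# harmonic minor is F#.
A diminished seventh (9 semitones) above F# lands on the letter E, giving Eb.

Eb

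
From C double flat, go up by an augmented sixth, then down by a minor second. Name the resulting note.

An augmented sixth up from Cbb is Ab (letter A, 10 semitones up).
A minor second down from Ab is G (letter G, 1 semitone down).

G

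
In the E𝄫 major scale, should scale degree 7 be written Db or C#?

Each scale degree takes a distinct letter name. Degree 7 of a scale on E must use the letter D.
Db and C# are enharmonically the same pitch, but only Db uses the letter D, so it is the correct spelling here.

Db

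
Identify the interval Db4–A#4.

doubly augmented fifth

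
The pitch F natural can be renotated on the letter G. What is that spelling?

F is pitch class 5. The letter G alone is pitch class 7.
To reach pitch class 5 from G requires an offset of -2 semitones, i.e. double flat: Gbb.

Gbb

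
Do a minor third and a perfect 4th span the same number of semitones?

A minor third spans 3 semitones; a perfect fourth spans 5.
The spans differ, so they are not enharmonic equivalents.

No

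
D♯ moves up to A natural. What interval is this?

diminished fifth

The letter names run D→A, a span of 4 letter steps, so the interval is some kind of fifth.
D# to A is 6 semitones. A perfect fifth is 7, so 6 makes it diminished.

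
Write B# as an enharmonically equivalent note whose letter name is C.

C

Plain C sits at the same pitch as B#, so on the letter C the same pitch needs a natural: C.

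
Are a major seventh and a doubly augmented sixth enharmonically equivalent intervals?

Yes

A major seventh spans 11 semitones; a doubly augmented sixth spans 11.
They are enharmonically equivalent.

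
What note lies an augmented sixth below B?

Db

A sixth below B lands on the letter D.
An augmented sixth spans 10 semitones, so B moves to pitch class 1. On the letter D that is Db.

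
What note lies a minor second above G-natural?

A second above G lands on the letter A.
A minor second spans 1 semitone, so G moves to pitch class 8. On the letter A that is Ab.

Ab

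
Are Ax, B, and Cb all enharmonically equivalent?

Yes

A## is pitch class 11; B is pitch class 11; Cb is pitch class 11.
All spellings map to pitch class 11, so they are enharmonically equivalent.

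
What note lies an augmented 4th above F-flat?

Bb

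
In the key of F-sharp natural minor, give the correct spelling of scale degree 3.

Degree 3 takes the letter 2 steps above F, which is A.
In natural minor, degree 3 sits 3 semitones above the tonic. F# + 3 semitones is pitch class 9, spelled on A as A.

A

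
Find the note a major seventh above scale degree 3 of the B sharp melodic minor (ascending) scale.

Scale degree 3 of B# melodic minor (ascending) is D#.
A major seventh (11 semitones) above D# lands on the letter C, giving C##.

C##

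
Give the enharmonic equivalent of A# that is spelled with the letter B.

A# is pitch class 10. The letter B alone is pitch class 11.
To reach pitch class 10 from B requires an offset of -1 semitone, i.e. flat: Bb.

Bb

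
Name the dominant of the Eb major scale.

Bb

Degree 5 takes the letter 4 steps above E, which is B.
In major, degree 5 sits 7 semitones above the tonic. Eb + 7 semitones is pitch class 10, spelled on B as Bb.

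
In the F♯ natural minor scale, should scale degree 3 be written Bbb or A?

Each scale degree takes a distinct letter name. Degree 3 of a scale on F must use the letter A.
A and Bbb are enharmonically the same pitch, but only A uses the letter A, so it is the correct spelling here.

A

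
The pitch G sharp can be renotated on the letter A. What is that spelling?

Ab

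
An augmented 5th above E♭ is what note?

E up a perfect fifth is B, so the target letter is B.
From Eb, an augmented fifth is 8 semitones up: B.

B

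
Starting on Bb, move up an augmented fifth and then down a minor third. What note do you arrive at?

D#

An augmented fifth up from Bb is F# (letter F, 8 semitones up).
A minor third down from F# is D# (letter D, 3 semitones down).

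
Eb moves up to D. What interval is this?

major seventh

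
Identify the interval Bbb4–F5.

The letter names run B→F, a span of 4 letter steps, so the interval is some kind of fifth.
Bbb to F is 8 semitones. A perfect fifth is 7, so 8 makes it augmented.

augmented fifth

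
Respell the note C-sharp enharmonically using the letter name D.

Db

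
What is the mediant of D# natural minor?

F#

The D# natural minor scale runs D# E# F# G# A# B C#.
Degree 3 is F#.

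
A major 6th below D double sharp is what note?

A sixth below D lands on the letter F.
A major sixth spans 9 semitones, so D## moves to pitch class 7. On the letter F that is F##.

F##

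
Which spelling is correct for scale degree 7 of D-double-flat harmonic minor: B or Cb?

Each scale degree takes a distinct letter name. Degree 7 of a scale on D must use the letter C.
Cb and B are enharmonically the same pitch, but only Cb uses the letter C, so it is the correct spelling here.

Cb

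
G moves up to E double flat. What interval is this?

diminished sixth

Counting letters G–A–B–C–D–E gives a sixth.
G→Ebb = 7 semitones, 2 narrower than the major sixth (9), so diminished.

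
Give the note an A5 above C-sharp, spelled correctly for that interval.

G##

C up a perfect fifth is G, so the target letter is G.
From C#, an augmented fifth is 8 semitones up: G##.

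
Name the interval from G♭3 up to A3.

augmented second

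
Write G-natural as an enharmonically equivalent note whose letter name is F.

F##

Plain F sits 2 semitones below G, so on the letter F the same pitch needs a double sharp: F##.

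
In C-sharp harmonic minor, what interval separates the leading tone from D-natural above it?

diminished third

The leading tone of C# harmonic minor is B#.
B# up to D: letters B→D make it a third; 2 semitones makes it diminished.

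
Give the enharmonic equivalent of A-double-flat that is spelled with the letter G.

Plain G sits at the same pitch as Abb, so on the letter G the same pitch needs a natural: G.

G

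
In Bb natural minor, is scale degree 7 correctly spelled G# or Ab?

Ab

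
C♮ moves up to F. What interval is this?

perfect fourth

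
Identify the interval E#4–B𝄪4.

The letter names run E→B, a span of 4 letter steps, so the interval is some kind of fifth.
E# to B## is 8 semitones. A perfect fifth is 7, so 8 makes it augmented.

augmented fifth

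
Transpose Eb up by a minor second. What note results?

A second above E lands on the letter F.
A minor second spans 1 semitone, so Eb moves to pitch class 4. On the letter F that is Fb.

Fb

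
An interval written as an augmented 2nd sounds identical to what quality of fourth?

doubly diminished

An augmented second spans 3 semitones.
A fourth spanning 3 semitones is doubly diminished (the perfect fourth is 5).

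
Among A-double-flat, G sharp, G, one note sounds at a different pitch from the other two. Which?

In 12-tone equal temperament, enharmonic equivalents share a pitch class. Abb is pitch class 7; G# is pitch class 8; G is pitch class 7.
Abb and G share pitch class 7, while G# is pitch class 8.

G#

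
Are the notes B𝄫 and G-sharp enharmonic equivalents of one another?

No

Bbb is pitch class 9; G# is pitch class 8.
The pitch classes differ (9 vs. 8), so they are not enharmonic equivalents.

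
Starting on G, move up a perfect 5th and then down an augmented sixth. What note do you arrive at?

Fb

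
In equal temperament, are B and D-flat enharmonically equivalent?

No

B is pitch class 11; Db is pitch class 1.
The pitch classes differ (11 vs. 1), so they are not enharmonic equivalents.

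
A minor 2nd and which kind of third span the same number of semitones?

doubly diminished

A minor second spans 1 semitone.
A third spanning 1 semitone is doubly diminished (the major third is 4).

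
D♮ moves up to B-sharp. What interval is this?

augmented sixth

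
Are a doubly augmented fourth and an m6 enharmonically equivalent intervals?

A doubly augmented fourth spans 7 semitones; a minor sixth spans 8.
The spans differ, so they are not enharmonic equivalents.

No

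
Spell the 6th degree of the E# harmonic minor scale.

The E# harmonic minor scale runs E# F## G# A# B# C# D##.
Degree 6 is C#.

C#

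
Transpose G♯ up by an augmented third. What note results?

A third above G lands on the letter B.
An augmented third spans 5 semitones, so G# moves to pitch class 1. On the letter B that is B##.

B##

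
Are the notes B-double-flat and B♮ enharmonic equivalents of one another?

Bbb is pitch class 9; B is pitch class 11.
The pitch classes differ (9 vs. 11), so they are not enharmonic equivalents.

No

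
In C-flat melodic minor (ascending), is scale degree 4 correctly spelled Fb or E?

Each scale degree takes a distinct letter name. Degree 4 of a scale on C must use the letter F.
Fb and E are enharmonically the same pitch, but only Fb uses the letter F, so it is the correct spelling here.

Fb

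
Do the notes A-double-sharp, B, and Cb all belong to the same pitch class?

Yes

A## is pitch class 11; B is pitch class 11; Cb is pitch class 11.
All spellings map to pitch class 11, so they are enharmonically equivalent.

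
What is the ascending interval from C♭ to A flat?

The letter names run C→A, a span of 5 letter steps, so the interval is some kind of sixth.
Cb to Ab is 9 semitones. A major sixth is 9, so 9 makes it major.

major sixth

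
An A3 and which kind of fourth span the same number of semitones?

perfect

An augmented third spans 5 semitones.
A fourth spanning 5 semitones is perfect (the perfect fourth is 5).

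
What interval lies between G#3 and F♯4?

The letter names run G→F, a span of 6 letter steps, so the interval is some kind of seventh.
G# to F# is 10 semitones. A major seventh is 11, so 10 makes it minor.

minor seventh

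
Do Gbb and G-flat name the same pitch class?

Gbb is pitch class 5; Gb is pitch class 6.
The pitch classes differ (5 vs. 6), so they are not enharmonic equivalents.

No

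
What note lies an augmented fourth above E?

A#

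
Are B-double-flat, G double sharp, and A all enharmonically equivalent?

Bbb is pitch class 9; G## is pitch class 9; A is pitch class 9.
All spellings map to pitch class 9, so they are enharmonically equivalent.

Yes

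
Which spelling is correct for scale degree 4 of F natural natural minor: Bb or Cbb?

Bb

Each scale degree takes a distinct letter name. Degree 4 of a scale on F must use the letter B.
Bb and Cbb are enharmonically the same pitch, but only Bb uses the letter B, so it is the correct spelling here.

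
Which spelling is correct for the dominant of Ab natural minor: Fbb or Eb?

Each scale degree takes a distinct letter name. Degree 5 of a scale on A must use the letter E.
Eb and Fbb are enharmonically the same pitch, but only Eb uses the letter E, so it is the correct spelling here.

Eb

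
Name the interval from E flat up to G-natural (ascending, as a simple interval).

major third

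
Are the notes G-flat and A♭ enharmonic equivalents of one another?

Gb is pitch class 6; Ab is pitch class 8.
The pitch classes differ (6 vs. 8), so they are not enharmonic equivalents.

No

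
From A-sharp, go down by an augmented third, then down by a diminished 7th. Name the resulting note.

G#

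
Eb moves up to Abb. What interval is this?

The letter names run E→A, a span of 3 letter steps, so the interval is some kind of fourth.
Eb to Abb is 4 semitones. A perfect fourth is 5, so 4 makes it diminished.

diminished fourth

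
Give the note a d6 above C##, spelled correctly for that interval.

A

A sixth above C lands on the letter A.
A diminished sixth spans 7 semitones, so C## moves to pitch class 9. On the letter A that is A.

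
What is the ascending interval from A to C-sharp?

Counting letters A–B–C gives a third.
A→C# = 4 semitones, exactly the major third.

major third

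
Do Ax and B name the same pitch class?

Yes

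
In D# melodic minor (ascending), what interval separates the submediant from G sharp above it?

The submediant of D# melodic minor (ascending) is B#.
B# up to G#: letters B→G make it a sixth; 8 semitones makes it minor.

minor sixth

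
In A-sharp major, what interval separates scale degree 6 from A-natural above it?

diminished third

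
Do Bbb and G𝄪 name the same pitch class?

Bbb is pitch class 9; G## is pitch class 9.
All spellings map to pitch class 9, so they are enharmonically equivalent.

Yes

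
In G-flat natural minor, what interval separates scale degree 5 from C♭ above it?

minor seventh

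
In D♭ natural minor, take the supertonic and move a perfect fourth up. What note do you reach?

The supertonic of Db natural minor is Eb.
A perfect fourth (5 semitones) above Eb lands on the letter A, giving Ab.

Ab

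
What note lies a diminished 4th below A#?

E##

A down a perfect fourth is E, so the target letter is E.
From A#, a diminished fourth is 4 semitones down: E##.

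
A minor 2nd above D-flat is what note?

A second above D lands on the letter E.
A minor second spans 1 semitone, so Db moves to pitch class 2. On the letter E that is Ebb.

Ebb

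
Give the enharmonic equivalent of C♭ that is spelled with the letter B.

B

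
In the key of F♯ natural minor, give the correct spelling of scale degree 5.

C#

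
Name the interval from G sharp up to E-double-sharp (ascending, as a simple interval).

Counting letters G–A–B–C–D–E gives a sixth.
G#→E## = 10 semitones, 1 wider than the major sixth (9), so augmented.

augmented sixth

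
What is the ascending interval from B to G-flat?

Counting letters B–C–D–E–F–G gives a sixth.
B→Gb = 7 semitones, 2 narrower than the major sixth (9), so diminished.

diminished sixth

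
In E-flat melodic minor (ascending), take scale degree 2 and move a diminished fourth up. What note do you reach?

Bbb

Scale degree 2 of Eb melodic minor (ascending) is F.
A diminished fourth (4 semitones) above F lands on the letter B, giving Bbb.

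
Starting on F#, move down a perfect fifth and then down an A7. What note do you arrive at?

Cb

A perfect fifth down from F# is B (letter B, 7 semitones down).
An augmented seventh down from B is Cb (letter C, 12 semitones down).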